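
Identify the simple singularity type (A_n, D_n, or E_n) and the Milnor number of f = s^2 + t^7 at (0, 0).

Type A6, Milnor number mu = 6.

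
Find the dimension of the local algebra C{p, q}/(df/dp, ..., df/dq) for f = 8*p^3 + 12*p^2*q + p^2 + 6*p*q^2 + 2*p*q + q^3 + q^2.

2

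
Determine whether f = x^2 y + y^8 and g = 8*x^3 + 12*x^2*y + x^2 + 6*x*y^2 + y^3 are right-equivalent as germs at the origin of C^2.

The Hessian of f at 0 has rank 0. Corank 2; j^3 = x^2*y has shape L^2 M (L != M), so D-series; mu = 9 gives D_9. The Hessian of g at 0 has rank 1. Corank 1: A-series; mu = 2 gives A_2. f is D_9 but g is A_2, hence not right-equivalent.

No.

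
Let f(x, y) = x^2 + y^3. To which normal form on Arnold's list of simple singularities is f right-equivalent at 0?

A_2

The Hessian of f at 0 has rank 1. Corank 1: A-series; mu = 2 gives A_2.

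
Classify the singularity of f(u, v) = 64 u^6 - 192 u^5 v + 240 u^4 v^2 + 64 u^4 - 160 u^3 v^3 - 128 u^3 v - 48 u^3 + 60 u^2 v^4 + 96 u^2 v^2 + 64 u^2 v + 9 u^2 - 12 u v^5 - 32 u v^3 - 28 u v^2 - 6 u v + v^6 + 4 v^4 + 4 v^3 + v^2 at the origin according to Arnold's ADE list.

The Hessian of f at 0 is [[18, -6], [-6, 2]] with rank 1, so corank 1. A Groebner basis of the Jacobian ideal J(f) in C{u,v} is {u*v^2 - 27*u*v - 405*u/16 + 87*v^2/8 + 135*v/16, -135*u*v/2 - 243*u/4 + v^3 + 27*v^2 + 81*v/4, u^2 - u*v - 3*u/8 + v^2/4 + v/8}; counting standard monomials gives mu = 5. Corank 1: A-series; mu = 5 gives A_5.

A_{5}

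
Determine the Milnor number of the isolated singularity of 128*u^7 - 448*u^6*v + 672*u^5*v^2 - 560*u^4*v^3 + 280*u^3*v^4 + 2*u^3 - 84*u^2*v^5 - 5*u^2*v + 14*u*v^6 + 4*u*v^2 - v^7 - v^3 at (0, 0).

The Hessian of f at 0 is [[0, 0], [0, 0]] with rank 0, so corank 2. A Groebner basis of the Jacobian ideal J(f) in C{u,v} is {-u*v/14 + v^6 + v^2/14, u*v^2 - v^3, u^2 - 3*u*v/2 + v^2/2}; counting standard monomials gives mu = 8. Corank 2; j^3 = (u - v)^2*(2*u - v) has shape L^2 M (L != M), so D-series; mu = 8 gives D_8.

8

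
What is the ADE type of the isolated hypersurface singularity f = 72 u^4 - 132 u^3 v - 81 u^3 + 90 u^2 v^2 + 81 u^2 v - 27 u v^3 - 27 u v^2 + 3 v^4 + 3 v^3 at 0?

The Hessian of f at 0 has rank 0. Corank 2; j^3 = -3*(3*u - v)^3 is a perfect cube, so E-series; the 4-jet and mu = 7 give E_7.

E_{7}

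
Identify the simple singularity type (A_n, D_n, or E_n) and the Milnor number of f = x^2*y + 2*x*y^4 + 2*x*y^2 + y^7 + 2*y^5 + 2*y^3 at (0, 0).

The Hessian of f at 0 is [[0, 0], [0, 0]] with rank 0, so corank 2. A Groebner basis of the Jacobian ideal J(f) in C{x,y} is {y^3, x^2 + 2*y^2, x*y + y^2}; counting standard monomials gives mu = 4. Corank 2; j^3 = y*(x^2 + 2*x*y + 2*y^2) splits into three distinct lines over C (the quadratic factor has nonzero discriminant), so D_4.

Type D4, Milnor number mu = 4.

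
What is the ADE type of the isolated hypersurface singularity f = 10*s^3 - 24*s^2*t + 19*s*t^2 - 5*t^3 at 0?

The Hessian of f at 0 is [[0, 0], [0, 0]] with rank 0, so corank 2. A Groebner basis of the Jacobian ideal J(f) in C{s,t} is {t^3, s^2 - t^2/6, s*t - t^2/2}; counting standard monomials gives mu = 4. Corank 2; j^3 = (s - t)*(10*s^2 - 14*s*t + 5*t^2) splits into three distinct lines over C (the quadratic factor has nonzero discriminant), so D_4.

D_{4}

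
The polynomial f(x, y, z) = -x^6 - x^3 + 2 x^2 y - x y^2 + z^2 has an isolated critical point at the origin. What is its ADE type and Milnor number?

Type D7, Milnor number mu = 7.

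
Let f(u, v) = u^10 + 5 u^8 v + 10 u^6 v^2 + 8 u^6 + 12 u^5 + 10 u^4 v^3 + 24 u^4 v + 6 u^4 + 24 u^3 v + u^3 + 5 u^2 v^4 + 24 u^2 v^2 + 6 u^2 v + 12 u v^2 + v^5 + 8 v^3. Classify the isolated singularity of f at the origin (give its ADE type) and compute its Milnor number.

The Hessian of f at 0 is [[0, 0], [0, 0]] with rank 0, so corank 2. A Groebner basis of the Jacobian ideal J(f) in C{u,v} is {u^2/128 + u*v^3 + u*v^2/8 + u*v/32 + v^3/4 + v^2/32, v^4, u^3 + 3*u^2/4 + 3*u*v + 8*v^3 + 3*v^2, u^2*v - u^2/8 + 2*u*v^2 - u*v/2 - v^2/2}; counting standard monomials gives mu = 8. Corank 2; j^3 = (u + 2*v)^3 is a perfect cube, so E-series; the 5-jet and mu = 8 give E_8.

Type E8, Milnor number mu = 8.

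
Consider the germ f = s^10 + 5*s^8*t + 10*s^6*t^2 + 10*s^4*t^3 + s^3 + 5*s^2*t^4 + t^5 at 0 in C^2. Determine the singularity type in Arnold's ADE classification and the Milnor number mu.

Type E8, Milnor number mu = 8.

The Hessian of f at 0 has rank 0. Corank 2; j^3 = s^3 is a perfect cube, so E-series; the 5-jet and mu = 8 give E_8.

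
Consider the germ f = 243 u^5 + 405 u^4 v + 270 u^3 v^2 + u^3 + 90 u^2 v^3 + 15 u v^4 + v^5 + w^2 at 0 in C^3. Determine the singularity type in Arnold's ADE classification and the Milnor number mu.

Type E_{8}, Milnor number mu = 8.

The Hessian of f at 0 is [[0, 0, 0], [0, 0, 0], [0, 0, 2]] with rank 1, so corank 2. A Groebner basis of the Jacobian ideal J(f) in C{u,v,w} is {v^5, u*v^3 + v^4/12, u^2, w}; counting standard monomials gives mu = 8. Corank 2; j^3 = u^3 is a perfect cube, so E-series; the 5-jet and mu = 8 give E_8.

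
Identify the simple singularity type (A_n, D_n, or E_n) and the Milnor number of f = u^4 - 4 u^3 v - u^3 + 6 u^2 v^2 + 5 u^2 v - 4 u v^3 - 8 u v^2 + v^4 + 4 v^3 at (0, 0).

The Hessian of f at 0 has rank 0. Corank 2; j^3 = -(u - 2*v)^2*(u - v) has shape L^2 M (L != M), so D-series; mu = 5 gives D_5.

Type D_5, Milnor number mu = 5.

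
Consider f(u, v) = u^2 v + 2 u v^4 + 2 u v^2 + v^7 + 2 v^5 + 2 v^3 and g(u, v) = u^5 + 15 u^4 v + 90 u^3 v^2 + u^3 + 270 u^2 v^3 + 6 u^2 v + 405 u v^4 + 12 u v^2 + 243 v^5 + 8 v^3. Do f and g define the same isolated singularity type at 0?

No.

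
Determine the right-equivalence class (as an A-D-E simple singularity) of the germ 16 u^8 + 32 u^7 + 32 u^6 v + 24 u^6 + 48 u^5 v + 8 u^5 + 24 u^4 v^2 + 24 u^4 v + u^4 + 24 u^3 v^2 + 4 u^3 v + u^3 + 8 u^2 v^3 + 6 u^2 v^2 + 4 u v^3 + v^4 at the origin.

E_6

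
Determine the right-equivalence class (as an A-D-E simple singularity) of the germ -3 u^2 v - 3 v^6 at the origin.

The Hessian of f at 0 has rank 0. Corank 2; j^3 = -3*u^2*v has shape L^2 M (L != M), so D-series; mu = 7 gives D_7.

D7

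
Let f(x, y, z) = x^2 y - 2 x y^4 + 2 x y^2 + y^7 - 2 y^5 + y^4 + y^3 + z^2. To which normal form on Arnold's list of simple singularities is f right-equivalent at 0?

The Hessian of f at 0 is [[0, 0, 0], [0, 0, 0], [0, 0, 2]] with rank 1, so corank 2. A Groebner basis of the Jacobian ideal J(f) in C{x,y,z} is {x^3 - x^2/4 + y^2/4, x^2/4 + y^3 - y^2/4, x*y + y^2, z}; counting standard monomials gives mu = 5. Corank 2; j^3 = y*(x + y)^2 has shape L^2 M (L != M), so D-series; mu = 5 gives D_5.

D_5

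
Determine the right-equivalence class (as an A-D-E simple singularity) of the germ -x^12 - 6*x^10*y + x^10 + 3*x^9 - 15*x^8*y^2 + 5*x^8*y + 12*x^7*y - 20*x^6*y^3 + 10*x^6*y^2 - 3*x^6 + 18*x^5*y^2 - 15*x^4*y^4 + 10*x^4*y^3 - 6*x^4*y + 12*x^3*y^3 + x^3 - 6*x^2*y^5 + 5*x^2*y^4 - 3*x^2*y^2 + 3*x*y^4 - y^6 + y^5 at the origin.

The Hessian of f at 0 is [[0, 0], [0, 0]] with rank 0, so corank 2. A Groebner basis of the Jacobian ideal J(f) in C{x,y} is {y^4, x^3, -x^2/2 + x*y^2}; counting standard monomials gives mu = 8. Corank 2; j^3 = x^3 is a perfect cube, so E-series; the 5-jet and mu = 8 give E_8.

E8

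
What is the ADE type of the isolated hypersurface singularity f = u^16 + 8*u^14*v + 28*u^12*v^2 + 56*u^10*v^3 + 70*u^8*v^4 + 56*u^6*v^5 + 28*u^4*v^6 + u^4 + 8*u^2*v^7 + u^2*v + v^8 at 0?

The Hessian of f at 0 has rank 0. Corank 2; j^3 = u^2*v has shape L^2 M (L != M), so D-series; mu = 9 gives D_9.

D9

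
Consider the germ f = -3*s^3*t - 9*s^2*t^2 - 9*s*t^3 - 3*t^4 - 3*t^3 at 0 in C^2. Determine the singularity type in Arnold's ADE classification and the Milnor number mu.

Type E7, Milnor number mu = 7.

The Hessian of f at 0 is [[0, 0], [0, 0]] with rank 0, so corank 2. A Groebner basis of the Jacobian ideal J(f) in C{s,t} is {s^3 - 3*s*t^2 + 3*t^2, s^2*t + 2*s*t^2, t^3}; counting standard monomials gives mu = 7. Corank 2; j^3 = -3*t^3 is a perfect cube, so E-series; the 4-jet and mu = 7 give E_7.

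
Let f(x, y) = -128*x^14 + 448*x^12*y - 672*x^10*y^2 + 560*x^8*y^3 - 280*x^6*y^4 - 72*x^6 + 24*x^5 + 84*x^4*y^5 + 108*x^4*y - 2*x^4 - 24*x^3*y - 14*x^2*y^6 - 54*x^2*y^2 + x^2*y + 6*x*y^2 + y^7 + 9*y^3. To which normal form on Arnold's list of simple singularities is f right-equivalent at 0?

The Hessian of f at 0 has rank 0. Corank 2; j^3 = y*(x + 3*y)^2 has shape L^2 M (L != M), so D-series; mu = 8 gives D_8.

D8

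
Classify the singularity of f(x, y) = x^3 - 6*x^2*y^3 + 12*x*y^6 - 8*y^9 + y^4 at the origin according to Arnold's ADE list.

The Hessian of f at 0 has rank 0. Corank 2; j^3 = x^3 is a perfect cube, so E-series; the 4-jet and mu = 6 give E_6.

E6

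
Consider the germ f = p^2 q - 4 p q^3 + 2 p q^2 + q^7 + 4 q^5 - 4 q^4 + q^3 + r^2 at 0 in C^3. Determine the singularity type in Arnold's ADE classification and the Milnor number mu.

The Hessian of f at 0 has rank 1. Corank 2; j^3 = q*(p + q)^2 has shape L^2 M (L != M), so D-series; mu = 8 gives D_8.

Type D_8, Milnor number mu = 8.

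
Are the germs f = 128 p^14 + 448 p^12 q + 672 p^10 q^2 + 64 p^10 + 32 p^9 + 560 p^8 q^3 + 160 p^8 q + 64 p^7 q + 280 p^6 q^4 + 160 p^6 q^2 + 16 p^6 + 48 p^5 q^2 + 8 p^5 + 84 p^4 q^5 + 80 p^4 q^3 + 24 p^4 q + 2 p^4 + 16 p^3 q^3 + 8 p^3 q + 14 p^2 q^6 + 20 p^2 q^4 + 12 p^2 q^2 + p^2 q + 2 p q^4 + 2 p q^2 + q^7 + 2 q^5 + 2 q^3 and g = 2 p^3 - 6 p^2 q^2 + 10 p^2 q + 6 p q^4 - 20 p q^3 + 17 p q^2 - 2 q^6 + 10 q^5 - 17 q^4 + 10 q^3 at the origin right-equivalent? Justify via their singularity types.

The Hessian of f at 0 is [[0, 0], [0, 0]] with rank 0, so corank 2. A Groebner basis of the Jacobian ideal J(f) in C{p,q} is {q^3, p^2 + 2*q^2, p*q + q^2}; counting standard monomials gives mu = 4. Corank 2; j^3 = q*(p^2 + 2*p*q + 2*q^2) splits into three distinct lines over C (the quadratic factor has nonzero discriminant), so D_4. The Hessian of g at 0 is [[0, 0], [0, 0]] with rank 0, so corank 2. A Groebner basis of the Jacobian ideal J(g) in C{p,q} is {q^3, p^2 - 11*q^2/2, p*q + 5*q^2/2}; counting standard monomials gives mu = 4. Corank 2; j^3 = (p + 2*q)*(2*p^2 + 6*p*q + 5*q^2) splits into three distinct lines over C (the quadratic factor has nonzero discriminant), so D_4. Both have type D_4, hence right-equivalent.

Yes.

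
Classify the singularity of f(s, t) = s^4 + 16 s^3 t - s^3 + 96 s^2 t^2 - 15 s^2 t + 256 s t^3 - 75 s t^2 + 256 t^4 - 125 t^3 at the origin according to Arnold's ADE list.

The Hessian of f at 0 is [[0, 0], [0, 0]] with rank 0, so corank 2. A Groebner basis of the Jacobian ideal J(f) in C{s,t} is {t^4, s*t^2 + 14*t^3/3, s^2 + 10*s*t + 25*t^2}; counting standard monomials gives mu = 6. Corank 2; j^3 = -(s + 5*t)^3 is a perfect cube, so E-series; the 4-jet and mu = 6 give E_6.

E6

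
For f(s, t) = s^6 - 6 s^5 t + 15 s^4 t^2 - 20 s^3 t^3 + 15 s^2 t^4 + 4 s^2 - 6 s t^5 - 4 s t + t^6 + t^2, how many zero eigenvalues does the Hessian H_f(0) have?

1

Hessian at 0 has rank 1.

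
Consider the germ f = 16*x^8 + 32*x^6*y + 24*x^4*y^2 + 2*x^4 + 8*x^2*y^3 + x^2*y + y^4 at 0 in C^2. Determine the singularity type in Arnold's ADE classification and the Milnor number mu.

Type D_5, Milnor number mu = 5.

The Hessian of f at 0 has rank 0. Corank 2; j^3 = x^2*y has shape L^2 M (L != M), so D-series; mu = 5 gives D_5.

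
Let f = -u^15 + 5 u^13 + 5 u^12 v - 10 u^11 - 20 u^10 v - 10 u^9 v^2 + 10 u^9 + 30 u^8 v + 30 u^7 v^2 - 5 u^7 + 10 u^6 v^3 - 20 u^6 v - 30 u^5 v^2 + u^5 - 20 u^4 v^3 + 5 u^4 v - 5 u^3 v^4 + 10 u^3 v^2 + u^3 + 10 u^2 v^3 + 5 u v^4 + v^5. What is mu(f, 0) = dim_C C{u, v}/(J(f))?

8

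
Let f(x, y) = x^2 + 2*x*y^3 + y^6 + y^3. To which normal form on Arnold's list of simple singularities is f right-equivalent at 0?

The Hessian of f at 0 is [[2, 0], [0, 0]] with rank 1, so corank 1. A Groebner basis of the Jacobian ideal J(f) in C{x,y} is {y^2, x}; counting standard monomials gives mu = 2. Corank 1: A-series; mu = 2 gives A_2.

A_{2}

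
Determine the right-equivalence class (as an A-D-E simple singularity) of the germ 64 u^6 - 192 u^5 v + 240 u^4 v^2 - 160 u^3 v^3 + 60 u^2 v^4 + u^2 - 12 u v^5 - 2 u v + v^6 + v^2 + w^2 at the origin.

The Hessian of f at 0 has rank 2. Corank 1: A-series; mu = 5 gives A_5.

A_5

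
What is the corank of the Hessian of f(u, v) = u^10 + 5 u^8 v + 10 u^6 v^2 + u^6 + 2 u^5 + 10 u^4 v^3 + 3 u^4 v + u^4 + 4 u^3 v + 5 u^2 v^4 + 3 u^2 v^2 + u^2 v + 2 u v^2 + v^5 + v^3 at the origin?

2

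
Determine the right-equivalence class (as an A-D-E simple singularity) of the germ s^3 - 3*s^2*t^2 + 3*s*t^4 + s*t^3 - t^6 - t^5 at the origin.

E_7

The Hessian of f at 0 has rank 0. Corank 2; j^3 = s^3 is a perfect cube, so E-series; the 4-jet and mu = 7 give E_7.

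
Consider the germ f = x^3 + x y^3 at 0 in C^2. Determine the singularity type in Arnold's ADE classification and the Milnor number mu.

Type E_{7}, Milnor number mu = 7.

The Hessian of f at 0 is [[0, 0], [0, 0]] with rank 0, so corank 2. A Groebner basis of the Jacobian ideal J(f) in C{x,y} is {x^3, x*y^2, 3*x^2 + y^3}; counting standard monomials gives mu = 7. Corank 2; j^3 = x^3 is a perfect cube, so E-series; the 4-jet and mu = 7 give E_7.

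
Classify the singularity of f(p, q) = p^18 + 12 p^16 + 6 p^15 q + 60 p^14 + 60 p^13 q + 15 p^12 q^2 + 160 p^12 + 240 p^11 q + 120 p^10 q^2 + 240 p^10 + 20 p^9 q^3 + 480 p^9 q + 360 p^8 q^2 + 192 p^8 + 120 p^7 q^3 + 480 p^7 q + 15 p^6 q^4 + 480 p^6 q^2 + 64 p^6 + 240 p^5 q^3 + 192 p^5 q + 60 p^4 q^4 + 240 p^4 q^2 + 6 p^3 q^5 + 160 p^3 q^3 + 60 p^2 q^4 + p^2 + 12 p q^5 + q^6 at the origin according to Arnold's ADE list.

A_5

The Hessian of f at 0 has rank 1. Corank 1: A-series; mu = 5 gives A_5.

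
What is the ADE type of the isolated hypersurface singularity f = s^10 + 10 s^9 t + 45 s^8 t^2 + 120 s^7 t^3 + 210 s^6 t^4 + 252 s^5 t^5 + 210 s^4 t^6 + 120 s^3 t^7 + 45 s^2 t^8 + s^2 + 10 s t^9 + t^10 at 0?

The Hessian of f at 0 has rank 1. Corank 1: A-series; mu = 9 gives A_9.

A_{9}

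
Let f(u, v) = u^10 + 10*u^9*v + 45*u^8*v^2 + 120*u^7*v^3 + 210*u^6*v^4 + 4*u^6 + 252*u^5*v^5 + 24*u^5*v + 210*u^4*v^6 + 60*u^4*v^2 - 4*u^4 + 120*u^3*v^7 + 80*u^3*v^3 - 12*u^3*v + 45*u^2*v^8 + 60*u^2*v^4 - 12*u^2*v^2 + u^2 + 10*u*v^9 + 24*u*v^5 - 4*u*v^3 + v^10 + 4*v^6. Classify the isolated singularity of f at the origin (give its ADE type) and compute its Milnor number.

Type A9, Milnor number mu = 9.

The Hessian of f at 0 has rank 1. Corank 1: A-series; mu = 9 gives A_9.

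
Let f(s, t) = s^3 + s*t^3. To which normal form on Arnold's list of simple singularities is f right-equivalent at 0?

The Hessian of f at 0 is [[0, 0], [0, 0]] with rank 0, so corank 2. A Groebner basis of the Jacobian ideal J(f) in C{s,t} is {s^3, s*t^2, 3*s^2 + t^3}; counting standard monomials gives mu = 7. Corank 2; j^3 = s^3 is a perfect cube, so E-series; the 4-jet and mu = 7 give E_7.

E_{7}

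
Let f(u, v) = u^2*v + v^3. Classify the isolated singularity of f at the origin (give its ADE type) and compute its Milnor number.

Type D4, Milnor number mu = 4.

The Hessian of f at 0 has rank 0. Corank 2; j^3 = v*(u^2 + v^2) splits into three distinct lines over C (the quadratic factor has nonzero discriminant), so D_4.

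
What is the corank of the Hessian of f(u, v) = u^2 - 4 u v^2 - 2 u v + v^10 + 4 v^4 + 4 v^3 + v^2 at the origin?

1

Hessian at 0 has rank 1.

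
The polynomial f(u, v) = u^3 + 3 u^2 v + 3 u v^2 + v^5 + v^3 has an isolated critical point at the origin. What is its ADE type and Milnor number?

The Hessian of f at 0 has rank 0. Corank 2; j^3 = (u + v)^3 is a perfect cube, so E-series; the 5-jet and mu = 8 give E_8.

Type E_8, Milnor number mu = 8.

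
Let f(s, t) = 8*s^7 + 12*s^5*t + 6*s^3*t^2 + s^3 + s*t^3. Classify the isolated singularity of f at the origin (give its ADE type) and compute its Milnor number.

Type E_{7}, Milnor number mu = 7.

The Hessian of f at 0 has rank 0. Corank 2; j^3 = s^3 is a perfect cube, so E-series; the 4-jet and mu = 7 give E_7.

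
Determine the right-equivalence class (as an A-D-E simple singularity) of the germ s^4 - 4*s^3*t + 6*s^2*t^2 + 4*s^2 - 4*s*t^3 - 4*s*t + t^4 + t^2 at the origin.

A3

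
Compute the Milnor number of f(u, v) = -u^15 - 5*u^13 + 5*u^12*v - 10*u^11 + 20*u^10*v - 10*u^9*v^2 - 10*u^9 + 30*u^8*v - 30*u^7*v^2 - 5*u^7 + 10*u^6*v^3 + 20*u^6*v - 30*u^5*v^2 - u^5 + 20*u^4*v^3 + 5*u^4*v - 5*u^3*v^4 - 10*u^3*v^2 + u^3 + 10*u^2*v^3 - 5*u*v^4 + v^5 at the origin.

8

The Hessian of f at 0 has rank 0. Corank 2; j^3 = u^3 is a perfect cube, so E-series; the 5-jet and mu = 8 give E_8.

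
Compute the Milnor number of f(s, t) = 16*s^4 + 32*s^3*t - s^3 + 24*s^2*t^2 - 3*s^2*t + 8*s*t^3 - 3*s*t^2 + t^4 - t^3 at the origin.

6

The Hessian of f at 0 has rank 0. Corank 2; j^3 = -(s + t)^3 is a perfect cube, so E-series; the 4-jet and mu = 6 give E_6.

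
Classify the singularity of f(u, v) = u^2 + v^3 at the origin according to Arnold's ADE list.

A_{2}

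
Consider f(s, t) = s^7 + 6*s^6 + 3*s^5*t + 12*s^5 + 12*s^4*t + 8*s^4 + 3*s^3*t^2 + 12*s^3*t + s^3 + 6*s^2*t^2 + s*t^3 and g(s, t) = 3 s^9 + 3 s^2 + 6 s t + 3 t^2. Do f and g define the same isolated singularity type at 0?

The Hessian of f at 0 is [[0, 0], [0, 0]] with rank 0, so corank 2. A Groebner basis of the Jacobian ideal J(f) in C{s,t} is {3*s^2/4 + t^4 + t^3/4, s^3, s^2*t - s^2/4 - t^3/12, s^2 + s*t^2 + t^3/3}; counting standard monomials gives mu = 7. Corank 2; j^3 = s^3 is a perfect cube, so E-series; the 4-jet and mu = 7 give E_7. The Hessian of g at 0 is [[6, 6], [6, 6]] with rank 1, so corank 1. A Groebner basis of the Jacobian ideal J(g) in C{s,t} is {t^8, s + t}; counting standard monomials gives mu = 8. Corank 1: A-series; mu = 8 gives A_8. f is E_7 but g is A_8, hence not right-equivalent.

No.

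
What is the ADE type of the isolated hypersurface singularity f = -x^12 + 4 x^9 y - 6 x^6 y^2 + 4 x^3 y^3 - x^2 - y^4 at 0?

The Hessian of f at 0 is [[-2, 0], [0, 0]] with rank 1, so corank 1. A Groebner basis of the Jacobian ideal J(f) in C{x,y} is {y^3, x}; counting standard monomials gives mu = 3. Corank 1: A-series; mu = 3 gives A_3.

A_3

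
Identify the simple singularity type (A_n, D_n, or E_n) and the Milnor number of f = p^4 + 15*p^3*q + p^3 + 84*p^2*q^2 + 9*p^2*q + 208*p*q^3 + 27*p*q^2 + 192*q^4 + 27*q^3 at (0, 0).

Type E_{7}, Milnor number mu = 7.

The Hessian of f at 0 has rank 0. Corank 2; j^3 = (p + 3*q)^3 is a perfect cube, so E-series; the 4-jet and mu = 7 give E_7.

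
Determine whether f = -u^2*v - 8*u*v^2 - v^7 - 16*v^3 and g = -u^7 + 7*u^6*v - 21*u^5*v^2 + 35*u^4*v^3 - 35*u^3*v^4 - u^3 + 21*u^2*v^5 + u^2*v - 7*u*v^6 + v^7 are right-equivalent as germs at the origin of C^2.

Yes.

The Hessian of f at 0 is [[0, 0], [0, 0]] with rank 0, so corank 2. A Groebner basis of the Jacobian ideal J(f) in C{u,v} is {u^2/7 + v^6 - 16*v^2/7, u^3 + 64*v^3, u*v + 4*v^2}; counting standard monomials gives mu = 8. Corank 2; j^3 = -v*(u + 4*v)^2 has shape L^2 M (L != M), so D-series; mu = 8 gives D_8. The Hessian of g at 0 is [[0, 0], [0, 0]] with rank 0, so corank 2. A Groebner basis of the Jacobian ideal J(g) in C{u,v} is {u*v/7 + v^6, u*v^2, u^2 - u*v}; counting standard monomials gives mu = 8. Corank 2; j^3 = -u^2*(u - v) has shape L^2 M (L != M), so D-series; mu = 8 gives D_8. Both have type D_8, hence right-equivalent.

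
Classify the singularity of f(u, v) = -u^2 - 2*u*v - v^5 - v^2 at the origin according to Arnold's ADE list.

A_4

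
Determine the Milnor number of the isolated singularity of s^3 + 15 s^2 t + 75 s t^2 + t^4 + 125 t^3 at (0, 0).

6

The Hessian of f at 0 is [[0, 0], [0, 0]] with rank 0, so corank 2. A Groebner basis of the Jacobian ideal J(f) in C{s,t} is {t^3, s^2 + 10*s*t + 25*t^2}; counting standard monomials gives mu = 6. Corank 2; j^3 = (s + 5*t)^3 is a perfect cube, so E-series; the 4-jet and mu = 6 give E_6.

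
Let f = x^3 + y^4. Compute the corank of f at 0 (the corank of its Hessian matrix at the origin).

The Hessian at 0 is [[0, 0], [0, 0]] of rank 0; hence corank 2.

2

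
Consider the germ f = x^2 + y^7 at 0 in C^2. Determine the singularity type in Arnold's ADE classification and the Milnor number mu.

Type A_{6}, Milnor number mu = 6.

The Hessian of f at 0 is [[2, 0], [0, 0]] with rank 1, so corank 1. A Groebner basis of the Jacobian ideal J(f) in C{x,y} is {y^6, x}; counting standard monomials gives mu = 6. Corank 1: A-series; mu = 6 gives A_6.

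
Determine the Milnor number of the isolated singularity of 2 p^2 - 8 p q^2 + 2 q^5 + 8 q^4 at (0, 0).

The Hessian of f at 0 has rank 1. Corank 1: A-series; mu = 4 gives A_4.

4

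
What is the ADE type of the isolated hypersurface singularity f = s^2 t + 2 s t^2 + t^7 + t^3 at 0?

D_8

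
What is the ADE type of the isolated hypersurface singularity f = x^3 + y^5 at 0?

E8

The Hessian of f at 0 has rank 0. Corank 2; j^3 = x^3 is a perfect cube, so E-series; the 5-jet and mu = 8 give E_8.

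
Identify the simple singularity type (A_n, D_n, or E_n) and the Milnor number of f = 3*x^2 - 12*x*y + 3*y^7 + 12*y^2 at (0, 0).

Type A_6, Milnor number mu = 6.

The Hessian of f at 0 has rank 1. Corank 1: A-series; mu = 6 gives A_6.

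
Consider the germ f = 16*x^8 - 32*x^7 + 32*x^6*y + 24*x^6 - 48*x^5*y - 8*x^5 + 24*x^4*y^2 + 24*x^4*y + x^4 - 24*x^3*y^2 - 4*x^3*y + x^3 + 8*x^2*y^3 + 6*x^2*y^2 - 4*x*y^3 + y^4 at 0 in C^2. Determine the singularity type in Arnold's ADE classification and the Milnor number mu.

Type E_6, Milnor number mu = 6.

The Hessian of f at 0 is [[0, 0], [0, 0]] with rank 0, so corank 2. A Groebner basis of the Jacobian ideal J(f) in C{x,y} is {y^4, x*y^2 - y^3/3, x^2}; counting standard monomials gives mu = 6. Corank 2; j^3 = x^3 is a perfect cube, so E-series; the 4-jet and mu = 6 give E_6.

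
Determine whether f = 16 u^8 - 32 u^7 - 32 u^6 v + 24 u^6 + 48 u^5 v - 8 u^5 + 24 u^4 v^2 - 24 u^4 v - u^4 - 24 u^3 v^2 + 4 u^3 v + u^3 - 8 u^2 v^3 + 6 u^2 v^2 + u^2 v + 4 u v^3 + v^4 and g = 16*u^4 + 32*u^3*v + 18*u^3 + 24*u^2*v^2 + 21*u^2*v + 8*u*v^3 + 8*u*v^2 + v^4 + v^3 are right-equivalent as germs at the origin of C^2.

The Hessian of f at 0 is [[0, 0], [0, 0]] with rank 0, so corank 2. A Groebner basis of the Jacobian ideal J(f) in C{u,v} is {u*v^2, -u*v/4 + v^3, u^2 + u*v}; counting standard monomials gives mu = 5. Corank 2; j^3 = u^2*(u + v) has shape L^2 M (L != M), so D-series; mu = 5 gives D_5. The Hessian of g at 0 is [[0, 0], [0, 0]] with rank 0, so corank 2. A Groebner basis of the Jacobian ideal J(g) in C{u,v} is {u*v^2 + 27*u*v/8 + 9*v^2/8, -81*u*v/8 + v^3 - 27*v^2/8, u^2 + 5*u*v/6 + v^2/6}; counting standard monomials gives mu = 5. Corank 2; j^3 = (2*u + v)*(3*u + v)^2 has shape L^2 M (L != M), so D-series; mu = 5 gives D_5. Both have type D_5, hence right-equivalent.

Yes.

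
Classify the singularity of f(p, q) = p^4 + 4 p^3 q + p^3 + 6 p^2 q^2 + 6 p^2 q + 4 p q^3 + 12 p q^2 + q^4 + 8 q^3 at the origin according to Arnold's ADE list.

E_6

The Hessian of f at 0 is [[0, 0], [0, 0]] with rank 0, so corank 2. A Groebner basis of the Jacobian ideal J(f) in C{p,q} is {q^4, p*q^2 + 5*q^3/3, p^2 + 4*p*q + 4*q^2}; counting standard monomials gives mu = 6. Corank 2; j^3 = (p + 2*q)^3 is a perfect cube, so E-series; the 4-jet and mu = 6 give E_6.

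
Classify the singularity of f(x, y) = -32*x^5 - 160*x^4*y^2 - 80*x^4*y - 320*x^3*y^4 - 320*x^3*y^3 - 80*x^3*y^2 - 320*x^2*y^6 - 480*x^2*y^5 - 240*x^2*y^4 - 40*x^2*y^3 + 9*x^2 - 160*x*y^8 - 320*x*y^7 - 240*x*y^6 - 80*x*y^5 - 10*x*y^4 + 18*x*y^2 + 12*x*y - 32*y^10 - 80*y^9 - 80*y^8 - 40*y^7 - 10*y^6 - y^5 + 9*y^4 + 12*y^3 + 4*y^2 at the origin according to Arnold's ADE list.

The Hessian of f at 0 has rank 1. Corank 1: A-series; mu = 4 gives A_4.

A_4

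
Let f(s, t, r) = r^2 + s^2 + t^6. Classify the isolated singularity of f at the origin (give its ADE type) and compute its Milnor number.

The Hessian of f at 0 has rank 2. Corank 1: A-series; mu = 5 gives A_5.

Type A5, Milnor number mu = 5.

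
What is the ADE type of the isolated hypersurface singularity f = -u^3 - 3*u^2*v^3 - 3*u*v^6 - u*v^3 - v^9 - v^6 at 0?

The Hessian of f at 0 has rank 0. Corank 2; j^3 = -u^3 is a perfect cube, so E-series; the 4-jet and mu = 7 give E_7.

E_{7}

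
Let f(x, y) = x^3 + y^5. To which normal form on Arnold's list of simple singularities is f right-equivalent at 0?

The Hessian of f at 0 has rank 0. Corank 2; j^3 = x^3 is a perfect cube, so E-series; the 5-jet and mu = 8 give E_8.

E_8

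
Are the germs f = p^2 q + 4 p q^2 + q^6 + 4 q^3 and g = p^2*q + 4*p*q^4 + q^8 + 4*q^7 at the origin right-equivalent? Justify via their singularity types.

The Hessian of f at 0 is [[0, 0], [0, 0]] with rank 0, so corank 2. A Groebner basis of the Jacobian ideal J(f) in C{p,q} is {p^2/6 + q^5 - 2*q^2/3, p^3 + 8*q^3, p*q + 2*q^2}; counting standard monomials gives mu = 7. Corank 2; j^3 = q*(p + 2*q)^2 has shape L^2 M (L != M), so D-series; mu = 7 gives D_7. The Hessian of g at 0 is [[0, 0], [0, 0]] with rank 0, so corank 2. A Groebner basis of the Jacobian ideal J(g) in C{p,q} is {p^2*q^2, p^2*q + p^2/2 + p*q^3, p*q/2 + q^4, p^3}; counting standard monomials gives mu = 9. Corank 2; j^3 = p^2*q has shape L^2 M (L != M), so D-series; mu = 9 gives D_9. f is D_7 but g is D_9, hence not right-equivalent.

No.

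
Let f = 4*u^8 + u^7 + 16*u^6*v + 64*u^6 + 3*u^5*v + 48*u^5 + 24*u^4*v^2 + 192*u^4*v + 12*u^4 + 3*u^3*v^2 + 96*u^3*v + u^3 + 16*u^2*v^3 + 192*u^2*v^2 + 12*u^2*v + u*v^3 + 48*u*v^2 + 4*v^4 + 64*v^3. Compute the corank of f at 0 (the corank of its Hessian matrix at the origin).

The Hessian at 0 is [[0, 0], [0, 0]] of rank 0; hence corank 2.

2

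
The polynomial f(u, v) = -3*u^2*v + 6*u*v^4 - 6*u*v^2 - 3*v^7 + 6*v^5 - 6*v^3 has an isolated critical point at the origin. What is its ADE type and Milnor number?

The Hessian of f at 0 has rank 0. Corank 2; j^3 = -3*v*(u^2 + 2*u*v + 2*v^2) splits into three distinct lines over C (the quadratic factor has nonzero discriminant), so D_4.

Type D_{4}, Milnor number mu = 4.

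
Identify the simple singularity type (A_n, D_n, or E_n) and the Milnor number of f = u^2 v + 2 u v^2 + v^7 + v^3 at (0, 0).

Type D8, Milnor number mu = 8.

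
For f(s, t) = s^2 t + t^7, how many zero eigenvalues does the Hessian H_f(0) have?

The Hessian at 0 is [[0, 0], [0, 0]] of rank 0; hence corank 2.

2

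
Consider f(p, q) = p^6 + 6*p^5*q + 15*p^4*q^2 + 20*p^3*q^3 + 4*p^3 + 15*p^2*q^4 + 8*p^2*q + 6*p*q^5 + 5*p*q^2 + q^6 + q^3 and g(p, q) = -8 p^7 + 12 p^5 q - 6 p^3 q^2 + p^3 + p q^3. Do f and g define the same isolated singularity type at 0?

The Hessian of f at 0 has rank 0. Corank 2; j^3 = (p + q)*(2*p + q)^2 has shape L^2 M (L != M), so D-series; mu = 7 gives D_7. The Hessian of g at 0 has rank 0. Corank 2; j^3 = p^3 is a perfect cube, so E-series; the 4-jet and mu = 7 give E_7. f is D_7 but g is E_7, hence not right-equivalent.

No.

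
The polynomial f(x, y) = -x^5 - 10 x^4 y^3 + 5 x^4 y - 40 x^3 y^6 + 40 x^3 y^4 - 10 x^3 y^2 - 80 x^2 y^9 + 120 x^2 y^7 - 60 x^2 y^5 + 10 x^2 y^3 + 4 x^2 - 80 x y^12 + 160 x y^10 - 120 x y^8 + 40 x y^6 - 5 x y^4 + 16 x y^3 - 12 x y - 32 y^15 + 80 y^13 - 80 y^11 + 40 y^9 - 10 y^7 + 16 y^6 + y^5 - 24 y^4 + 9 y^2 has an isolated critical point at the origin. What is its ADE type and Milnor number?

Type A_4, Milnor number mu = 4.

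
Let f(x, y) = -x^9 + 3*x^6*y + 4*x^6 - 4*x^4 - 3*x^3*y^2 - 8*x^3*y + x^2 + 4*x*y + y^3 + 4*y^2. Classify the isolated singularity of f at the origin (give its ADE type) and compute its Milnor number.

Type A_2, Milnor number mu = 2.

The Hessian of f at 0 is [[2, 4], [4, 8]] with rank 1, so corank 1. A Groebner basis of the Jacobian ideal J(f) in C{x,y} is {y^2, x + 2*y}; counting standard monomials gives mu = 2. Corank 1: A-series; mu = 2 gives A_2.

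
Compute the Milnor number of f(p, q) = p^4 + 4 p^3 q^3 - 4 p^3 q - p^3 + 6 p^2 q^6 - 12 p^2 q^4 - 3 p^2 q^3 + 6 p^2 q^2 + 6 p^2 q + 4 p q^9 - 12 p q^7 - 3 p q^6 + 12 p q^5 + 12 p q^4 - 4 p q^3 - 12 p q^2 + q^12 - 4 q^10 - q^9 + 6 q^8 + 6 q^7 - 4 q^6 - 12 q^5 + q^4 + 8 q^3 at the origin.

6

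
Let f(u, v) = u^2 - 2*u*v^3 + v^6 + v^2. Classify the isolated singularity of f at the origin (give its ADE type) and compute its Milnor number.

The Hessian of f at 0 is [[2, 0], [0, 2]] with rank 2, so corank 0. A Groebner basis of the Jacobian ideal J(f) in C{u,v} is {u, v}; counting standard monomials gives mu = 1. Corank 0: nondegenerate Morse point, so A_1.

Type A_{1}, Milnor number mu = 1.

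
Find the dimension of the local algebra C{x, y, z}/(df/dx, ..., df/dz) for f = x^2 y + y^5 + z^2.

The Hessian of f at 0 is [[0, 0, 0], [0, 0, 0], [0, 0, 2]] with rank 1, so corank 2. A Groebner basis of the Jacobian ideal J(f) in C{x,y,z} is {x^2/5 + y^4, x^3, x*y, z}; counting standard monomials gives mu = 6. Corank 2; j^3 = x^2*y has shape L^2 M (L != M), so D-series; mu = 6 gives D_6.

6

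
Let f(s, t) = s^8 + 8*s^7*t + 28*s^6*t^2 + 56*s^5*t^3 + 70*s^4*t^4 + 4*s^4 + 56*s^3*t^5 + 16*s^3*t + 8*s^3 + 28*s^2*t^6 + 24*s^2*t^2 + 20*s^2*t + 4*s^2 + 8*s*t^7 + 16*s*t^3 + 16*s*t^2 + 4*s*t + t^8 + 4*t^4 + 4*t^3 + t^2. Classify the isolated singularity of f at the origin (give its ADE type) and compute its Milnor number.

Type A7, Milnor number mu = 7.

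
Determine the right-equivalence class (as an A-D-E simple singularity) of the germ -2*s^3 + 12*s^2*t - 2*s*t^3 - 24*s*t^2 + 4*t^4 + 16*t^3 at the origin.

The Hessian of f at 0 has rank 0. Corank 2; j^3 = -2*(s - 2*t)^3 is a perfect cube, so E-series; the 4-jet and mu = 7 give E_7.

E_{7}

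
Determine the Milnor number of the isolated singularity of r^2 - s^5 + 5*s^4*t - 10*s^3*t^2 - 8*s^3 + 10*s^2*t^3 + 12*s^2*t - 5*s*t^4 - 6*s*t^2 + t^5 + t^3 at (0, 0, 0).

The Hessian of f at 0 has rank 1. Corank 2; j^3 = -(2*s - t)^3 is a perfect cube, so E-series; the 5-jet and mu = 8 give E_8.

8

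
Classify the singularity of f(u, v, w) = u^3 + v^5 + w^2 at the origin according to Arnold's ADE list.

E_8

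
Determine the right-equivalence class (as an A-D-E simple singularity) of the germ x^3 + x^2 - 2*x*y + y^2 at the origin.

A2

The Hessian of f at 0 is [[2, -2], [-2, 2]] with rank 1, so corank 1. A Groebner basis of the Jacobian ideal J(f) in C{x,y} is {y^2, x - y}; counting standard monomials gives mu = 2. Corank 1: A-series; mu = 2 gives A_2.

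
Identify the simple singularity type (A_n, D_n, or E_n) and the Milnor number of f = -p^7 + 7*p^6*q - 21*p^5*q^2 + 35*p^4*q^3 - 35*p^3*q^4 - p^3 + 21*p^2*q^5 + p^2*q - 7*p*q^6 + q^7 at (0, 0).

Type D_8, Milnor number mu = 8.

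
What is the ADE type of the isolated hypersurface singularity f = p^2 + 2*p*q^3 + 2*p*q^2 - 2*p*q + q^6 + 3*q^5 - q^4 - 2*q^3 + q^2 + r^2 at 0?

A4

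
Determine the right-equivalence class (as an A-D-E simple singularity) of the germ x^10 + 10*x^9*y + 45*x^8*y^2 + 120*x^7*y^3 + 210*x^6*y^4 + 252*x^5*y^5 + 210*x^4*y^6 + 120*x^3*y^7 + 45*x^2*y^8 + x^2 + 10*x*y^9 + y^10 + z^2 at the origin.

A9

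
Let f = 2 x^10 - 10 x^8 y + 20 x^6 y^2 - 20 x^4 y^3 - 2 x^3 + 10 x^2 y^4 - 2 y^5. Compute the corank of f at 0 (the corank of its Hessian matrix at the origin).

Hessian at 0 has rank 0.

2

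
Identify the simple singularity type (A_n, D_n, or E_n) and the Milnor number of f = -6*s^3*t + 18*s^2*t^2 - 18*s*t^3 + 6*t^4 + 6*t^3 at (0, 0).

Type E_{7}, Milnor number mu = 7.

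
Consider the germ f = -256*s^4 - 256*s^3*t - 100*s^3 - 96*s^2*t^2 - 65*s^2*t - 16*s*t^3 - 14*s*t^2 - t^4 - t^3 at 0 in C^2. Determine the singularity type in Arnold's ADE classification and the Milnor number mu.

Type D5, Milnor number mu = 5.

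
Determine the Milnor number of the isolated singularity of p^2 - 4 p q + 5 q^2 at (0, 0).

1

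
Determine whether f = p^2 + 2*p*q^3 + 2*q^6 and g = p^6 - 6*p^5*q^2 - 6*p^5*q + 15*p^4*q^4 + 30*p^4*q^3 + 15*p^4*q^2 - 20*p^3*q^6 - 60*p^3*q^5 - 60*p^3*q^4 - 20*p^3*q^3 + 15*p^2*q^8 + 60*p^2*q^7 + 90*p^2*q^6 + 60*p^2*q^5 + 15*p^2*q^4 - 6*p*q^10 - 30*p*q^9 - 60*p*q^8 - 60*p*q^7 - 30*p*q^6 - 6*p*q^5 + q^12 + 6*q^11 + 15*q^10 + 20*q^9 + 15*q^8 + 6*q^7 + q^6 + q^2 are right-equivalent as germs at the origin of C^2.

Yes.

The Hessian of f at 0 has rank 1. Corank 1: A-series; mu = 5 gives A_5. The Hessian of g at 0 has rank 1. Corank 1: A-series; mu = 5 gives A_5. Both have type A_5, hence right-equivalent.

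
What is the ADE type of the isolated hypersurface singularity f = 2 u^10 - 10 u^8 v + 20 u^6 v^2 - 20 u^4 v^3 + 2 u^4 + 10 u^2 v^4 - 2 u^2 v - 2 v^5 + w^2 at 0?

The Hessian of f at 0 has rank 1. Corank 2; j^3 = -2*u^2*v has shape L^2 M (L != M), so D-series; mu = 6 gives D_6.

D_{6}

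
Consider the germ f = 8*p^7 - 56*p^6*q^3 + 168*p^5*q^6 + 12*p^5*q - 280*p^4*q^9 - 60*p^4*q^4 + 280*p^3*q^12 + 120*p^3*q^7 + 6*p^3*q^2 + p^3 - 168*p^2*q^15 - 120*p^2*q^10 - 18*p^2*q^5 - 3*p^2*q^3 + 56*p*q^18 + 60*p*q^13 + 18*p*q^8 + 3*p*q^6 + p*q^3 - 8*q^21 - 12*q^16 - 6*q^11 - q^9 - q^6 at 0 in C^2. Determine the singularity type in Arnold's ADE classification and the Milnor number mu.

Type E7, Milnor number mu = 7.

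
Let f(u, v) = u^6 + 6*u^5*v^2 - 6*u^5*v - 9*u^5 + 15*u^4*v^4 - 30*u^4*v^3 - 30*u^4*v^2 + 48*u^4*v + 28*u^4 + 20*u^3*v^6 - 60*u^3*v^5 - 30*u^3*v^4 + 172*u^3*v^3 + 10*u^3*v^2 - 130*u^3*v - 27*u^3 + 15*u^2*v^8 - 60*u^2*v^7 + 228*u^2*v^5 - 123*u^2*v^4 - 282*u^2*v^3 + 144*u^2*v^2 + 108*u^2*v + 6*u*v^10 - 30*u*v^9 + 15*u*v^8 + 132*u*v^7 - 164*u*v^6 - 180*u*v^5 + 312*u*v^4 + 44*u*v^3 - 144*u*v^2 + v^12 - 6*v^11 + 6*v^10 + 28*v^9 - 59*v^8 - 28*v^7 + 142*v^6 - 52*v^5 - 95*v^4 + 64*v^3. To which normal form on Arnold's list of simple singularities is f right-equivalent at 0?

E_6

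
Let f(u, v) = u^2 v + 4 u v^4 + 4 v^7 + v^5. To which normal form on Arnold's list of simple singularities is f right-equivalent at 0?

D_6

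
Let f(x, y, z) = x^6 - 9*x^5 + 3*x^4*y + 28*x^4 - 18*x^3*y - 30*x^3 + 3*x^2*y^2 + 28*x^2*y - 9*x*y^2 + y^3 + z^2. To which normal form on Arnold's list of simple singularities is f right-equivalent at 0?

The Hessian of f at 0 has rank 1. Corank 2; j^3 = -(3*x - y)*(10*x^2 - 6*x*y + y^2) splits into three distinct lines over C (the quadratic factor has nonzero discriminant), so D_4.

D4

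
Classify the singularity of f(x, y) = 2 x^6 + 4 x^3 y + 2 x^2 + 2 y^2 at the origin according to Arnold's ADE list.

A1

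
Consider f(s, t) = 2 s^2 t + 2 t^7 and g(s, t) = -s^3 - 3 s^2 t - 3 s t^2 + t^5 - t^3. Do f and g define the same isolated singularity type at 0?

No.

The Hessian of f at 0 is [[0, 0], [0, 0]] with rank 0, so corank 2. A Groebner basis of the Jacobian ideal J(f) in C{s,t} is {s^2/7 + t^6, s^3, s*t}; counting standard monomials gives mu = 8. Corank 2; j^3 = 2*s^2*t has shape L^2 M (L != M), so D-series; mu = 8 gives D_8. The Hessian of g at 0 is [[0, 0], [0, 0]] with rank 0, so corank 2. A Groebner basis of the Jacobian ideal J(g) in C{s,t} is {t^4, s^2 + 2*s*t + t^2}; counting standard monomials gives mu = 8. Corank 2; j^3 = -(s + t)^3 is a perfect cube, so E-series; the 5-jet and mu = 8 give E_8. f is D_8 but g is E_8, hence not right-equivalent.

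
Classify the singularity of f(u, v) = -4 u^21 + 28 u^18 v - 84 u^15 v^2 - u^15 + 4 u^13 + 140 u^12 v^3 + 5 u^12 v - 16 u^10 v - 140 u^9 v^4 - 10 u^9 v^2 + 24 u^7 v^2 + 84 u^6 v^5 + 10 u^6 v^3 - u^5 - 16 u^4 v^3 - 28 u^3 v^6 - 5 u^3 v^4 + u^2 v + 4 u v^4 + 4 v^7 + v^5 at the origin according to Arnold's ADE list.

The Hessian of f at 0 is [[0, 0], [0, 0]] with rank 0, so corank 2. A Groebner basis of the Jacobian ideal J(f) in C{u,v} is {u*v/2 + v^4, u*v^2, u^2 - 5*u*v/2}; counting standard monomials gives mu = 6. Corank 2; j^3 = u^2*v has shape L^2 M (L != M), so D-series; mu = 6 gives D_6.

D_6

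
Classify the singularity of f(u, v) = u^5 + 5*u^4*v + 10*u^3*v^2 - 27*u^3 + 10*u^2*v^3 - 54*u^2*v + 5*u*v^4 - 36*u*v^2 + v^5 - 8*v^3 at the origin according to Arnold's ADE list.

E_{8}

The Hessian of f at 0 is [[0, 0], [0, 0]] with rank 0, so corank 2. A Groebner basis of the Jacobian ideal J(f) in C{u,v} is {v^5, u*v^3 + 3*v^4/4, u^2 + 4*u*v/3 + 4*v^2/9}; counting standard monomials gives mu = 8. Corank 2; j^3 = -(3*u + 2*v)^3 is a perfect cube, so E-series; the 5-jet and mu = 8 give E_8.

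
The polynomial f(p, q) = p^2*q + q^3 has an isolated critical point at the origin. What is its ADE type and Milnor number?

Type D_{4}, Milnor number mu = 4.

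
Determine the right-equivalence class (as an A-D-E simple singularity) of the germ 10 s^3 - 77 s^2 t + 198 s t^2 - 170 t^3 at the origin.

The Hessian of f at 0 is [[0, 0], [0, 0]] with rank 0, so corank 2. A Groebner basis of the Jacobian ideal J(f) in C{s,t} is {t^3, s^2 - 6*t^2, s*t - 27*t^2/11}; counting standard monomials gives mu = 4. Corank 2; j^3 = (2*s - 5*t)*(5*s^2 - 26*s*t + 34*t^2) splits into three distinct lines over C (the quadratic factor has nonzero discriminant), so D_4.

D4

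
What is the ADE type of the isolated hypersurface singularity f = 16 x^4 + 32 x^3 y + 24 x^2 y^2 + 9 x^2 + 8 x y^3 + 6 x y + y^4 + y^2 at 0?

A_{3}

The Hessian of f at 0 is [[18, 6], [6, 2]] with rank 1, so corank 1. A Groebner basis of the Jacobian ideal J(f) in C{x,y} is {y^3, x + y/3}; counting standard monomials gives mu = 3. Corank 1: A-series; mu = 3 gives A_3.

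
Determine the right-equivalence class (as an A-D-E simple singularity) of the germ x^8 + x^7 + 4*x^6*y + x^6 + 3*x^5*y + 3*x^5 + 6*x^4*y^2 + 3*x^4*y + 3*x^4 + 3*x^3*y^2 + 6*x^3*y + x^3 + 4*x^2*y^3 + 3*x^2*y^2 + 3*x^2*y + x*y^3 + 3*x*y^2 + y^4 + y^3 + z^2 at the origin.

E_{7}

The Hessian of f at 0 has rank 1. Corank 2; j^3 = (x + y)^3 is a perfect cube, so E-series; the 4-jet and mu = 7 give E_7.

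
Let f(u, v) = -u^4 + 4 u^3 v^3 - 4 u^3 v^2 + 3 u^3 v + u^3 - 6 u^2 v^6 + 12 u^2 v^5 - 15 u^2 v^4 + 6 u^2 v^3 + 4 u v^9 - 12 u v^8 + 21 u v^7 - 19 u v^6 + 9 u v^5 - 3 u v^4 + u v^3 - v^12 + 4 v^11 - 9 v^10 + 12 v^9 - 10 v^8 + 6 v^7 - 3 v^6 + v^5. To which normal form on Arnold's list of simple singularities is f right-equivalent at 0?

E7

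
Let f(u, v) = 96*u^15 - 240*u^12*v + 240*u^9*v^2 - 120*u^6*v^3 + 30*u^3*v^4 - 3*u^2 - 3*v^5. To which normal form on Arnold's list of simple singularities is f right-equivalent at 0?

A_{4}

The Hessian of f at 0 is [[-6, 0], [0, 0]] with rank 1, so corank 1. A Groebner basis of the Jacobian ideal J(f) in C{u,v} is {v^4, u}; counting standard monomials gives mu = 4. Corank 1: A-series; mu = 4 gives A_4.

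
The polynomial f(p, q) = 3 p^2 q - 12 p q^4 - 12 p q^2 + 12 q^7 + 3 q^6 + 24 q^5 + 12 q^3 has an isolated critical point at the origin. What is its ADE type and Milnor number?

Type D_{7}, Milnor number mu = 7.

The Hessian of f at 0 is [[0, 0], [0, 0]] with rank 0, so corank 2. A Groebner basis of the Jacobian ideal J(f) in C{p,q} is {-p*q/2 + q^4 + q^2, p^3 + 4*p^2 - 16*p*q - 8*q^3 + 16*q^2, p^2*q + 4*p^2/3 - 16*p*q/3 - 4*q^3 + 16*q^2/3, p^2/3 + p*q^2 - 4*p*q/3 - 2*q^3 + 4*q^2/3}; counting standard monomials gives mu = 7. Corank 2; j^3 = 3*q*(p - 2*q)^2 has shape L^2 M (L != M), so D-series; mu = 7 gives D_7.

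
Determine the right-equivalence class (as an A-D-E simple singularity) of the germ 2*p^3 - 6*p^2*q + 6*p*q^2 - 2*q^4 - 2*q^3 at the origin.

E_{6}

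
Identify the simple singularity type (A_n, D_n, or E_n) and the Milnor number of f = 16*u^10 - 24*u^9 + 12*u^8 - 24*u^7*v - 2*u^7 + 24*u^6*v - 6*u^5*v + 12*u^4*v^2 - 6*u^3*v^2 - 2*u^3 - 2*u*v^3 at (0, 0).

The Hessian of f at 0 has rank 0. Corank 2; j^3 = -2*u^3 is a perfect cube, so E-series; the 4-jet and mu = 7 give E_7.

Type E_{7}, Milnor number mu = 7.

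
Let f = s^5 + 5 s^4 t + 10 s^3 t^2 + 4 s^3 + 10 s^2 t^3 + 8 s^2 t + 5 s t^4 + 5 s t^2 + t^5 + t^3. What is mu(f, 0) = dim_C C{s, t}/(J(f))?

The Hessian of f at 0 is [[0, 0], [0, 0]] with rank 0, so corank 2. A Groebner basis of the Jacobian ideal J(f) in C{s,t} is {-32*s*t/5 + t^4 - 16*t^2/5, s*t^2 + t^3/2, s^2 + 3*s*t/2 + t^2/2}; counting standard monomials gives mu = 6. Corank 2; j^3 = (s + t)*(2*s + t)^2 has shape L^2 M (L != M), so D-series; mu = 6 gives D_6.

6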